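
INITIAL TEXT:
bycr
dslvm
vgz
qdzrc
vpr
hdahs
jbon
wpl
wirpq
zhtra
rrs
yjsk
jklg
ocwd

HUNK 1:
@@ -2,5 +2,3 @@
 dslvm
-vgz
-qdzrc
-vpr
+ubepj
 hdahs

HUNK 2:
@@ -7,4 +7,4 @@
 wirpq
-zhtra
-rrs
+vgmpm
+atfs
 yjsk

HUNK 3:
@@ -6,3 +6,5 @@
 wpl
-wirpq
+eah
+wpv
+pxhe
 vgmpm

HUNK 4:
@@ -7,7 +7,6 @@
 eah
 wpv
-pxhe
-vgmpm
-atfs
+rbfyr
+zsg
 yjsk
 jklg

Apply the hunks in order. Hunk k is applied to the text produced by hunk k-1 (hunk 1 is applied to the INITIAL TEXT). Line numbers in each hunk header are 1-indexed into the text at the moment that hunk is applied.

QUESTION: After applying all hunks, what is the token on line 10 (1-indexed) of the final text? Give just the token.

Hunk 1: at line 2 remove [vgz,qdzrc,vpr] add [ubepj] -> 12 lines: bycr dslvm ubepj hdahs jbon wpl wirpq zhtra rrs yjsk jklg ocwd
Hunk 2: at line 7 remove [zhtra,rrs] add [vgmpm,atfs] -> 12 lines: bycr dslvm ubepj hdahs jbon wpl wirpq vgmpm atfs yjsk jklg ocwd
Hunk 3: at line 6 remove [wirpq] add [eah,wpv,pxhe] -> 14 lines: bycr dslvm ubepj hdahs jbon wpl eah wpv pxhe vgmpm atfs yjsk jklg ocwd
Hunk 4: at line 7 remove [pxhe,vgmpm,atfs] add [rbfyr,zsg] -> 13 lines: bycr dslvm ubepj hdahs jbon wpl eah wpv rbfyr zsg yjsk jklg ocwd
Final line 10: zsg

Answer: zsg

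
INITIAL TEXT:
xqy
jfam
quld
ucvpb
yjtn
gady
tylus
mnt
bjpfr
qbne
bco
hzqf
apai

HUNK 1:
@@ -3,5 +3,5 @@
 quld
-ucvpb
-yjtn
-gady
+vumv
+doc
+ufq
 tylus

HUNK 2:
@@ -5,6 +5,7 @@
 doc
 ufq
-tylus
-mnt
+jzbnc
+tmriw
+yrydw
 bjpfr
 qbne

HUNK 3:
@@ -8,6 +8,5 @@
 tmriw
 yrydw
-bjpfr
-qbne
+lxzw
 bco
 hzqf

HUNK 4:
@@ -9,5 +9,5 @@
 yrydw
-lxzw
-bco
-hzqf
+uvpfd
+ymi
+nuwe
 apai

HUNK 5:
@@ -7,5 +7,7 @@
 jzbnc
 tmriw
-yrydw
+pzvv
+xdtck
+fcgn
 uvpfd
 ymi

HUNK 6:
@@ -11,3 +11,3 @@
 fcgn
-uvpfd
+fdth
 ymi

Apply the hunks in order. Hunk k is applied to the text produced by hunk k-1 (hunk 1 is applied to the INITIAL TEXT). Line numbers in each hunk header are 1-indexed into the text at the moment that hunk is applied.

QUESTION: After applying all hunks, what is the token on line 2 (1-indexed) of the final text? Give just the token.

Hunk 1: at line 3 remove [ucvpb,yjtn,gady] add [vumv,doc,ufq] -> 13 lines: xqy jfam quld vumv doc ufq tylus mnt bjpfr qbne bco hzqf apai
Hunk 2: at line 5 remove [tylus,mnt] add [jzbnc,tmriw,yrydw] -> 14 lines: xqy jfam quld vumv doc ufq jzbnc tmriw yrydw bjpfr qbne bco hzqf apai
Hunk 3: at line 8 remove [bjpfr,qbne] add [lxzw] -> 13 lines: xqy jfam quld vumv doc ufq jzbnc tmriw yrydw lxzw bco hzqf apai
Hunk 4: at line 9 remove [lxzw,bco,hzqf] add [uvpfd,ymi,nuwe] -> 13 lines: xqy jfam quld vumv doc ufq jzbnc tmriw yrydw uvpfd ymi nuwe apai
Hunk 5: at line 7 remove [yrydw] add [pzvv,xdtck,fcgn] -> 15 lines: xqy jfam quld vumv doc ufq jzbnc tmriw pzvv xdtck fcgn uvpfd ymi nuwe apai
Hunk 6: at line 11 remove [uvpfd] add [fdth] -> 15 lines: xqy jfam quld vumv doc ufq jzbnc tmriw pzvv xdtck fcgn fdth ymi nuwe apai
Final line 2: jfam

Answer: jfam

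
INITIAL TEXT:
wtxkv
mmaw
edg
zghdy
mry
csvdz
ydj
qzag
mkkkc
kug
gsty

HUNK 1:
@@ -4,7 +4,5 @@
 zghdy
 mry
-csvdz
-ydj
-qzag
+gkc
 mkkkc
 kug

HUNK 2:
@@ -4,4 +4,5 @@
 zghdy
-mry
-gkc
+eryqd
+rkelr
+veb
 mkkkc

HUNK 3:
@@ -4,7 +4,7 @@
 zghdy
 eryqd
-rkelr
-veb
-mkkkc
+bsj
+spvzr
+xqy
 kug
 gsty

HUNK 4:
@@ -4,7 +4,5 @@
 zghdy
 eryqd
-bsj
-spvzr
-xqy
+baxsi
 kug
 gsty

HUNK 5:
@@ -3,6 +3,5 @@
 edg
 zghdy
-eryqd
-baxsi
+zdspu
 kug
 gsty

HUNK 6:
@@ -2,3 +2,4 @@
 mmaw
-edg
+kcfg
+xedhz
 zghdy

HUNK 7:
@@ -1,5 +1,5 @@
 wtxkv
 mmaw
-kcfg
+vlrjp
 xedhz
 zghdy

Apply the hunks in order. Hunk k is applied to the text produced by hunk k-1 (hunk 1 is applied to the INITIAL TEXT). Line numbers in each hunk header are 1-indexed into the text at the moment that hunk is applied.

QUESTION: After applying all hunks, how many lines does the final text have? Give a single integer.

Hunk 1: at line 4 remove [csvdz,ydj,qzag] add [gkc] -> 9 lines: wtxkv mmaw edg zghdy mry gkc mkkkc kug gsty
Hunk 2: at line 4 remove [mry,gkc] add [eryqd,rkelr,veb] -> 10 lines: wtxkv mmaw edg zghdy eryqd rkelr veb mkkkc kug gsty
Hunk 3: at line 4 remove [rkelr,veb,mkkkc] add [bsj,spvzr,xqy] -> 10 lines: wtxkv mmaw edg zghdy eryqd bsj spvzr xqy kug gsty
Hunk 4: at line 4 remove [bsj,spvzr,xqy] add [baxsi] -> 8 lines: wtxkv mmaw edg zghdy eryqd baxsi kug gsty
Hunk 5: at line 3 remove [eryqd,baxsi] add [zdspu] -> 7 lines: wtxkv mmaw edg zghdy zdspu kug gsty
Hunk 6: at line 2 remove [edg] add [kcfg,xedhz] -> 8 lines: wtxkv mmaw kcfg xedhz zghdy zdspu kug gsty
Hunk 7: at line 1 remove [kcfg] add [vlrjp] -> 8 lines: wtxkv mmaw vlrjp xedhz zghdy zdspu kug gsty
Final line count: 8

Answer: 8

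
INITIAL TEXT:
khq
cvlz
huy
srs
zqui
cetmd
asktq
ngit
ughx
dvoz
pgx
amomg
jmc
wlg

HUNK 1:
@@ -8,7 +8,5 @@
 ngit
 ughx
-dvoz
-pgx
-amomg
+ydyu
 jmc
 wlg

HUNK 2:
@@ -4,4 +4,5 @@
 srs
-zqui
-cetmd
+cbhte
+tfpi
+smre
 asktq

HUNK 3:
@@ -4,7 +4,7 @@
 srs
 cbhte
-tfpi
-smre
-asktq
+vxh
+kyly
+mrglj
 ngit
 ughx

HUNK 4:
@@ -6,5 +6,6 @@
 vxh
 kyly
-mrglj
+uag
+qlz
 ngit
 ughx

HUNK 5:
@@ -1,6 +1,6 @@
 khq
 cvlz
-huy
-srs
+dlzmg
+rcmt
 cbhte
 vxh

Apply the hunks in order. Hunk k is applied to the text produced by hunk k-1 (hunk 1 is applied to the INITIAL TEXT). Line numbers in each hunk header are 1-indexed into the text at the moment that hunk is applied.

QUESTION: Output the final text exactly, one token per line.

Hunk 1: at line 8 remove [dvoz,pgx,amomg] add [ydyu] -> 12 lines: khq cvlz huy srs zqui cetmd asktq ngit ughx ydyu jmc wlg
Hunk 2: at line 4 remove [zqui,cetmd] add [cbhte,tfpi,smre] -> 13 lines: khq cvlz huy srs cbhte tfpi smre asktq ngit ughx ydyu jmc wlg
Hunk 3: at line 4 remove [tfpi,smre,asktq] add [vxh,kyly,mrglj] -> 13 lines: khq cvlz huy srs cbhte vxh kyly mrglj ngit ughx ydyu jmc wlg
Hunk 4: at line 6 remove [mrglj] add [uag,qlz] -> 14 lines: khq cvlz huy srs cbhte vxh kyly uag qlz ngit ughx ydyu jmc wlg
Hunk 5: at line 1 remove [huy,srs] add [dlzmg,rcmt] -> 14 lines: khq cvlz dlzmg rcmt cbhte vxh kyly uag qlz ngit ughx ydyu jmc wlg

Answer: khq
cvlz
dlzmg
rcmt
cbhte
vxh
kyly
uag
qlz
ngit
ughx
ydyu
jmc
wlg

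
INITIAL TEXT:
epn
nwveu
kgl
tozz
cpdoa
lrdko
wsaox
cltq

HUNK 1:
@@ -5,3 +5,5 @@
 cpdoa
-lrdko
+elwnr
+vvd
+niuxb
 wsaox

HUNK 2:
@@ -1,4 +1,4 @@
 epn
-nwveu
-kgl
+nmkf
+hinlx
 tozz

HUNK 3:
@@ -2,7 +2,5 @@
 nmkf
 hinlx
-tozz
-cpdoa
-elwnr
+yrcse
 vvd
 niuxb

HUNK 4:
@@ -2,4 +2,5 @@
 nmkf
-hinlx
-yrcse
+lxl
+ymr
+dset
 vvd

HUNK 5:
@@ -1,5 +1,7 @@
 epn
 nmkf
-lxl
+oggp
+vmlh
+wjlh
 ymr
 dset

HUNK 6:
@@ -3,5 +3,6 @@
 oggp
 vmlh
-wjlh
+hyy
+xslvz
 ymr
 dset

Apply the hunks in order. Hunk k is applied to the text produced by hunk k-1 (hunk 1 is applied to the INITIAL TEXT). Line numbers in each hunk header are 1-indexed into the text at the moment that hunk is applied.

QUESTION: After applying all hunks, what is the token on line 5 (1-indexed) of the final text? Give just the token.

Hunk 1: at line 5 remove [lrdko] add [elwnr,vvd,niuxb] -> 10 lines: epn nwveu kgl tozz cpdoa elwnr vvd niuxb wsaox cltq
Hunk 2: at line 1 remove [nwveu,kgl] add [nmkf,hinlx] -> 10 lines: epn nmkf hinlx tozz cpdoa elwnr vvd niuxb wsaox cltq
Hunk 3: at line 2 remove [tozz,cpdoa,elwnr] add [yrcse] -> 8 lines: epn nmkf hinlx yrcse vvd niuxb wsaox cltq
Hunk 4: at line 2 remove [hinlx,yrcse] add [lxl,ymr,dset] -> 9 lines: epn nmkf lxl ymr dset vvd niuxb wsaox cltq
Hunk 5: at line 1 remove [lxl] add [oggp,vmlh,wjlh] -> 11 lines: epn nmkf oggp vmlh wjlh ymr dset vvd niuxb wsaox cltq
Hunk 6: at line 3 remove [wjlh] add [hyy,xslvz] -> 12 lines: epn nmkf oggp vmlh hyy xslvz ymr dset vvd niuxb wsaox cltq
Final line 5: hyy

Answer: hyy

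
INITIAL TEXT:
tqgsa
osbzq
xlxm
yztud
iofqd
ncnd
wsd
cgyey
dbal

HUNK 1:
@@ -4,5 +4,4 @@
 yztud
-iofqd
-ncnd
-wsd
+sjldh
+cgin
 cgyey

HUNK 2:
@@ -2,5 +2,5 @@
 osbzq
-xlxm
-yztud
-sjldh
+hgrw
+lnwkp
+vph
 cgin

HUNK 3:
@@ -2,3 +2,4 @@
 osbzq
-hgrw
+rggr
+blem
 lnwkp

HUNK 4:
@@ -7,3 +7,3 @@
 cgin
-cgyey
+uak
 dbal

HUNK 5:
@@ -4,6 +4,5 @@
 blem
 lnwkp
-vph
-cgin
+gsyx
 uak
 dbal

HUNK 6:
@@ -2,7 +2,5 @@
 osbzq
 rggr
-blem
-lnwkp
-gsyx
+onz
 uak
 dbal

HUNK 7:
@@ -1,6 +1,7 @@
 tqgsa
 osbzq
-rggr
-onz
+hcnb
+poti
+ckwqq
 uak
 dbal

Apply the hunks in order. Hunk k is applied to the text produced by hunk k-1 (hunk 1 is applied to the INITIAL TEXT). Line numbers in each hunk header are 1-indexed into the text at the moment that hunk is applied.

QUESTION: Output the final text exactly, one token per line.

Answer: tqgsa
osbzq
hcnb
poti
ckwqq
uak
dbal

Derivation:
Hunk 1: at line 4 remove [iofqd,ncnd,wsd] add [sjldh,cgin] -> 8 lines: tqgsa osbzq xlxm yztud sjldh cgin cgyey dbal
Hunk 2: at line 2 remove [xlxm,yztud,sjldh] add [hgrw,lnwkp,vph] -> 8 lines: tqgsa osbzq hgrw lnwkp vph cgin cgyey dbal
Hunk 3: at line 2 remove [hgrw] add [rggr,blem] -> 9 lines: tqgsa osbzq rggr blem lnwkp vph cgin cgyey dbal
Hunk 4: at line 7 remove [cgyey] add [uak] -> 9 lines: tqgsa osbzq rggr blem lnwkp vph cgin uak dbal
Hunk 5: at line 4 remove [vph,cgin] add [gsyx] -> 8 lines: tqgsa osbzq rggr blem lnwkp gsyx uak dbal
Hunk 6: at line 2 remove [blem,lnwkp,gsyx] add [onz] -> 6 lines: tqgsa osbzq rggr onz uak dbal
Hunk 7: at line 1 remove [rggr,onz] add [hcnb,poti,ckwqq] -> 7 lines: tqgsa osbzq hcnb poti ckwqq uak dbal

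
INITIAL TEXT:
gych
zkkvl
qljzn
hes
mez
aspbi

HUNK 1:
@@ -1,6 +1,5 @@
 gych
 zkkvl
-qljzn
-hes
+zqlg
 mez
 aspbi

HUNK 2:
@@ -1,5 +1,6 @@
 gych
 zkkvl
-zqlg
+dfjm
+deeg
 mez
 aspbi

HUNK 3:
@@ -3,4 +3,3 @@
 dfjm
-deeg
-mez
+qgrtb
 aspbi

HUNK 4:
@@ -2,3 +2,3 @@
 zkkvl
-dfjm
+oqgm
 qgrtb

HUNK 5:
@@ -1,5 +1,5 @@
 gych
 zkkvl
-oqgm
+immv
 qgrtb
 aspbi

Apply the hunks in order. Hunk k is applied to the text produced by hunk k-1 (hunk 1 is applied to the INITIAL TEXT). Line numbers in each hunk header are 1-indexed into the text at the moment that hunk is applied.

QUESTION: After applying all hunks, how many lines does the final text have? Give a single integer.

Hunk 1: at line 1 remove [qljzn,hes] add [zqlg] -> 5 lines: gych zkkvl zqlg mez aspbi
Hunk 2: at line 1 remove [zqlg] add [dfjm,deeg] -> 6 lines: gych zkkvl dfjm deeg mez aspbi
Hunk 3: at line 3 remove [deeg,mez] add [qgrtb] -> 5 lines: gych zkkvl dfjm qgrtb aspbi
Hunk 4: at line 2 remove [dfjm] add [oqgm] -> 5 lines: gych zkkvl oqgm qgrtb aspbi
Hunk 5: at line 1 remove [oqgm] add [immv] -> 5 lines: gych zkkvl immv qgrtb aspbi
Final line count: 5

Answer: 5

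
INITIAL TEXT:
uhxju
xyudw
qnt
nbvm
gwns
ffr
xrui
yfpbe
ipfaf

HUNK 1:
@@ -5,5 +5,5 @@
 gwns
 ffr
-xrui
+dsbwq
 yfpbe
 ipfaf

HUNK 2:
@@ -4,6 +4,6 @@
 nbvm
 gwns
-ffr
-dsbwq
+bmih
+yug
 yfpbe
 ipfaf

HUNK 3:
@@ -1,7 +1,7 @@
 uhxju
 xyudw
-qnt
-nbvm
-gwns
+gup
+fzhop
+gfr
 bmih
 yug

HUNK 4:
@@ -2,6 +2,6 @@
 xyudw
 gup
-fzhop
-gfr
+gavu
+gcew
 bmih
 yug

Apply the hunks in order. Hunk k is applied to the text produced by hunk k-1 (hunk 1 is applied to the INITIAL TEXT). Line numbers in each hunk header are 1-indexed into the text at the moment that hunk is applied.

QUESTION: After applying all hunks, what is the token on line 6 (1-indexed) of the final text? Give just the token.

Hunk 1: at line 5 remove [xrui] add [dsbwq] -> 9 lines: uhxju xyudw qnt nbvm gwns ffr dsbwq yfpbe ipfaf
Hunk 2: at line 4 remove [ffr,dsbwq] add [bmih,yug] -> 9 lines: uhxju xyudw qnt nbvm gwns bmih yug yfpbe ipfaf
Hunk 3: at line 1 remove [qnt,nbvm,gwns] add [gup,fzhop,gfr] -> 9 lines: uhxju xyudw gup fzhop gfr bmih yug yfpbe ipfaf
Hunk 4: at line 2 remove [fzhop,gfr] add [gavu,gcew] -> 9 lines: uhxju xyudw gup gavu gcew bmih yug yfpbe ipfaf
Final line 6: bmih

Answer: bmih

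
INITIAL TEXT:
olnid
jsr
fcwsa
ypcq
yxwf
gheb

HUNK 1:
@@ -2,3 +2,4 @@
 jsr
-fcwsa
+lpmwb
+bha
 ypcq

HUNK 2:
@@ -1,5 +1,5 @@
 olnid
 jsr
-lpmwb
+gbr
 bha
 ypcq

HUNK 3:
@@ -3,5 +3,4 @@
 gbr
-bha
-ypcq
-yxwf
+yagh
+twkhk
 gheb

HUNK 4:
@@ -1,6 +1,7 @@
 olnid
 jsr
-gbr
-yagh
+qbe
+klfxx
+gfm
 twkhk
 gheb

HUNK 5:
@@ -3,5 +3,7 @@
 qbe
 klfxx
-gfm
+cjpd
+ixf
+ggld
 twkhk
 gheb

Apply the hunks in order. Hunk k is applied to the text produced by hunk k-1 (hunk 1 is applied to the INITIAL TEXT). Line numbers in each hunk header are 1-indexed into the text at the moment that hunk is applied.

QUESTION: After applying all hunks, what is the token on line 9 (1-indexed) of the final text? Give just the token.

Answer: gheb

Derivation:
Hunk 1: at line 2 remove [fcwsa] add [lpmwb,bha] -> 7 lines: olnid jsr lpmwb bha ypcq yxwf gheb
Hunk 2: at line 1 remove [lpmwb] add [gbr] -> 7 lines: olnid jsr gbr bha ypcq yxwf gheb
Hunk 3: at line 3 remove [bha,ypcq,yxwf] add [yagh,twkhk] -> 6 lines: olnid jsr gbr yagh twkhk gheb
Hunk 4: at line 1 remove [gbr,yagh] add [qbe,klfxx,gfm] -> 7 lines: olnid jsr qbe klfxx gfm twkhk gheb
Hunk 5: at line 3 remove [gfm] add [cjpd,ixf,ggld] -> 9 lines: olnid jsr qbe klfxx cjpd ixf ggld twkhk gheb
Final line 9: gheb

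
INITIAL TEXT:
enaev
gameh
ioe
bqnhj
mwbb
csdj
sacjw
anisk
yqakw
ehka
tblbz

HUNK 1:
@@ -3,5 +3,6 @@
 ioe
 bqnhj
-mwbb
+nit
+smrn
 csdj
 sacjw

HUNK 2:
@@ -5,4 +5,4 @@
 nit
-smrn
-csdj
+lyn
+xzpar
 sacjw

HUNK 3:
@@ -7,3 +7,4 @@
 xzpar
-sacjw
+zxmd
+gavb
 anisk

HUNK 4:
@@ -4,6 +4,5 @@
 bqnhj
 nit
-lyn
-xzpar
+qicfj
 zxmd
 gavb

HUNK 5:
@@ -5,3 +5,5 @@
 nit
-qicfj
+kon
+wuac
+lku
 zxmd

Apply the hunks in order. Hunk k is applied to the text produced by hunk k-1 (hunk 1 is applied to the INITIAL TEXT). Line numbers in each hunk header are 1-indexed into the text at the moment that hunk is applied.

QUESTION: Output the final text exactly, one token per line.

Hunk 1: at line 3 remove [mwbb] add [nit,smrn] -> 12 lines: enaev gameh ioe bqnhj nit smrn csdj sacjw anisk yqakw ehka tblbz
Hunk 2: at line 5 remove [smrn,csdj] add [lyn,xzpar] -> 12 lines: enaev gameh ioe bqnhj nit lyn xzpar sacjw anisk yqakw ehka tblbz
Hunk 3: at line 7 remove [sacjw] add [zxmd,gavb] -> 13 lines: enaev gameh ioe bqnhj nit lyn xzpar zxmd gavb anisk yqakw ehka tblbz
Hunk 4: at line 4 remove [lyn,xzpar] add [qicfj] -> 12 lines: enaev gameh ioe bqnhj nit qicfj zxmd gavb anisk yqakw ehka tblbz
Hunk 5: at line 5 remove [qicfj] add [kon,wuac,lku] -> 14 lines: enaev gameh ioe bqnhj nit kon wuac lku zxmd gavb anisk yqakw ehka tblbz

Answer: enaev
gameh
ioe
bqnhj
nit
kon
wuac
lku
zxmd
gavb
anisk
yqakw
ehka
tblbz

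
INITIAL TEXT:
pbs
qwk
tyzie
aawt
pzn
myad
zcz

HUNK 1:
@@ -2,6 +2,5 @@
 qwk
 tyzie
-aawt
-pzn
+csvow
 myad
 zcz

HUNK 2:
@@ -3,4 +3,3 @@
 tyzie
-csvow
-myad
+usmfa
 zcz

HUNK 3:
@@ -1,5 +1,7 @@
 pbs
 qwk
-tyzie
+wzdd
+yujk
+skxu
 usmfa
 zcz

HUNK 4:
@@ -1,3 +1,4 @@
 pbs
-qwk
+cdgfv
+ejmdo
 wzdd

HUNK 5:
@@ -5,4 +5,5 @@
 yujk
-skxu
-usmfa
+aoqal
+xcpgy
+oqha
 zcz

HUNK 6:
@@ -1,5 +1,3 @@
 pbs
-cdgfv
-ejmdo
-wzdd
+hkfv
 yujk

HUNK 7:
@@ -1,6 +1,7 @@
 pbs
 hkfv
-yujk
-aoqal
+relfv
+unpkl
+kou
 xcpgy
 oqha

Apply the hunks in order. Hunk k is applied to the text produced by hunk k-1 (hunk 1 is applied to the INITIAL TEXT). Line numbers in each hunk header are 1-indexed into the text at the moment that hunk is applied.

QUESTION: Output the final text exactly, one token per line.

Hunk 1: at line 2 remove [aawt,pzn] add [csvow] -> 6 lines: pbs qwk tyzie csvow myad zcz
Hunk 2: at line 3 remove [csvow,myad] add [usmfa] -> 5 lines: pbs qwk tyzie usmfa zcz
Hunk 3: at line 1 remove [tyzie] add [wzdd,yujk,skxu] -> 7 lines: pbs qwk wzdd yujk skxu usmfa zcz
Hunk 4: at line 1 remove [qwk] add [cdgfv,ejmdo] -> 8 lines: pbs cdgfv ejmdo wzdd yujk skxu usmfa zcz
Hunk 5: at line 5 remove [skxu,usmfa] add [aoqal,xcpgy,oqha] -> 9 lines: pbs cdgfv ejmdo wzdd yujk aoqal xcpgy oqha zcz
Hunk 6: at line 1 remove [cdgfv,ejmdo,wzdd] add [hkfv] -> 7 lines: pbs hkfv yujk aoqal xcpgy oqha zcz
Hunk 7: at line 1 remove [yujk,aoqal] add [relfv,unpkl,kou] -> 8 lines: pbs hkfv relfv unpkl kou xcpgy oqha zcz

Answer: pbs
hkfv
relfv
unpkl
kou
xcpgy
oqha
zcz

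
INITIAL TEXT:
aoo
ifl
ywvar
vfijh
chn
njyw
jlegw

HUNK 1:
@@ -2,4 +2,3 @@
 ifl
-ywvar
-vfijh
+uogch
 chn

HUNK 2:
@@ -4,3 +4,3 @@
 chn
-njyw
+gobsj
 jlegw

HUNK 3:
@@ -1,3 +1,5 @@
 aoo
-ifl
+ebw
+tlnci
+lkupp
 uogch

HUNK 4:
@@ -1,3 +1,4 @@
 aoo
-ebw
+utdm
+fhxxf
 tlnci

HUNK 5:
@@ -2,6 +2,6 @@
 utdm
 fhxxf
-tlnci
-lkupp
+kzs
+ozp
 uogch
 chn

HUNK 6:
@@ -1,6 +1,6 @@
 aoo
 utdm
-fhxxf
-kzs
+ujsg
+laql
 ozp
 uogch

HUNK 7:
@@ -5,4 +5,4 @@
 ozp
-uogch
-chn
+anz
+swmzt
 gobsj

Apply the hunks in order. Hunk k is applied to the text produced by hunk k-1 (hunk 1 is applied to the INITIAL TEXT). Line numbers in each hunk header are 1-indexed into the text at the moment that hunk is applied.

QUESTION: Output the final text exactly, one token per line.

Answer: aoo
utdm
ujsg
laql
ozp
anz
swmzt
gobsj
jlegw

Derivation:
Hunk 1: at line 2 remove [ywvar,vfijh] add [uogch] -> 6 lines: aoo ifl uogch chn njyw jlegw
Hunk 2: at line 4 remove [njyw] add [gobsj] -> 6 lines: aoo ifl uogch chn gobsj jlegw
Hunk 3: at line 1 remove [ifl] add [ebw,tlnci,lkupp] -> 8 lines: aoo ebw tlnci lkupp uogch chn gobsj jlegw
Hunk 4: at line 1 remove [ebw] add [utdm,fhxxf] -> 9 lines: aoo utdm fhxxf tlnci lkupp uogch chn gobsj jlegw
Hunk 5: at line 2 remove [tlnci,lkupp] add [kzs,ozp] -> 9 lines: aoo utdm fhxxf kzs ozp uogch chn gobsj jlegw
Hunk 6: at line 1 remove [fhxxf,kzs] add [ujsg,laql] -> 9 lines: aoo utdm ujsg laql ozp uogch chn gobsj jlegw
Hunk 7: at line 5 remove [uogch,chn] add [anz,swmzt] -> 9 lines: aoo utdm ujsg laql ozp anz swmzt gobsj jlegw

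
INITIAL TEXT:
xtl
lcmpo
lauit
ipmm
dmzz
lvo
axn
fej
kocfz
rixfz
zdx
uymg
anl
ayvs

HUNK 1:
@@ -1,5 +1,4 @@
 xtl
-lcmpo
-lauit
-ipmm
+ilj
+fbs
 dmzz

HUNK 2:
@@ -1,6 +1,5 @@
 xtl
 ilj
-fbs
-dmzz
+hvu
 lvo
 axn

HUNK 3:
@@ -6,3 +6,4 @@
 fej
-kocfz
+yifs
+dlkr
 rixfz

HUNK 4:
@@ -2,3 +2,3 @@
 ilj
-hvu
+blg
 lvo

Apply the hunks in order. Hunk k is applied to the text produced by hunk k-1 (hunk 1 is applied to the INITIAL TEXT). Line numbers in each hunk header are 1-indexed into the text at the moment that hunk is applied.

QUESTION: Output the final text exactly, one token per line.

Answer: xtl
ilj
blg
lvo
axn
fej
yifs
dlkr
rixfz
zdx
uymg
anl
ayvs

Derivation:
Hunk 1: at line 1 remove [lcmpo,lauit,ipmm] add [ilj,fbs] -> 13 lines: xtl ilj fbs dmzz lvo axn fej kocfz rixfz zdx uymg anl ayvs
Hunk 2: at line 1 remove [fbs,dmzz] add [hvu] -> 12 lines: xtl ilj hvu lvo axn fej kocfz rixfz zdx uymg anl ayvs
Hunk 3: at line 6 remove [kocfz] add [yifs,dlkr] -> 13 lines: xtl ilj hvu lvo axn fej yifs dlkr rixfz zdx uymg anl ayvs
Hunk 4: at line 2 remove [hvu] add [blg] -> 13 lines: xtl ilj blg lvo axn fej yifs dlkr rixfz zdx uymg anl ayvs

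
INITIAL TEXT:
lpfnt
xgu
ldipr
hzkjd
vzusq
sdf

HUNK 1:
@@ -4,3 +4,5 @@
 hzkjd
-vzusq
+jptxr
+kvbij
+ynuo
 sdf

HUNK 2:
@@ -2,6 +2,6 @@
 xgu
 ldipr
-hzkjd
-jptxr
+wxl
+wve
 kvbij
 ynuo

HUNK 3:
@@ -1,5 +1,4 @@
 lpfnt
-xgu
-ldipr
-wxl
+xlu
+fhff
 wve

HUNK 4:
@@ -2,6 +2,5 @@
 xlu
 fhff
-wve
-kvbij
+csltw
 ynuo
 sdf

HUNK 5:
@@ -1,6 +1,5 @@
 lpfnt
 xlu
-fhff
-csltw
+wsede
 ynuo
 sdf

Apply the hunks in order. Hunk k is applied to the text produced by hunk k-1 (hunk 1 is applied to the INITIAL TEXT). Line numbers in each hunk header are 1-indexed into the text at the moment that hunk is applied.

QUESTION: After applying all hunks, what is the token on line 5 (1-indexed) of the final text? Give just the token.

Answer: sdf

Derivation:
Hunk 1: at line 4 remove [vzusq] add [jptxr,kvbij,ynuo] -> 8 lines: lpfnt xgu ldipr hzkjd jptxr kvbij ynuo sdf
Hunk 2: at line 2 remove [hzkjd,jptxr] add [wxl,wve] -> 8 lines: lpfnt xgu ldipr wxl wve kvbij ynuo sdf
Hunk 3: at line 1 remove [xgu,ldipr,wxl] add [xlu,fhff] -> 7 lines: lpfnt xlu fhff wve kvbij ynuo sdf
Hunk 4: at line 2 remove [wve,kvbij] add [csltw] -> 6 lines: lpfnt xlu fhff csltw ynuo sdf
Hunk 5: at line 1 remove [fhff,csltw] add [wsede] -> 5 lines: lpfnt xlu wsede ynuo sdf
Final line 5: sdf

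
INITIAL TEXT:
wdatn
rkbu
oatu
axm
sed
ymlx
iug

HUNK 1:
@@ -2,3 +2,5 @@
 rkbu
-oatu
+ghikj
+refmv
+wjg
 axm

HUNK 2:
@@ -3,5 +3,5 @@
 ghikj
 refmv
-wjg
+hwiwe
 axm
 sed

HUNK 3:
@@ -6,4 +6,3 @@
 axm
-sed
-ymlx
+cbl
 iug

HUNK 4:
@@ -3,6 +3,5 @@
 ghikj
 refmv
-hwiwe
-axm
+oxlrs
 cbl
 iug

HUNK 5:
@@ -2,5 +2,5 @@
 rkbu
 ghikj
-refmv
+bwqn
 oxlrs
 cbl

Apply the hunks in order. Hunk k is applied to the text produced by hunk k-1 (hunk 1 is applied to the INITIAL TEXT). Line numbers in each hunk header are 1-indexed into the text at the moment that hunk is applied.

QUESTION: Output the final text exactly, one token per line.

Answer: wdatn
rkbu
ghikj
bwqn
oxlrs
cbl
iug

Derivation:
Hunk 1: at line 2 remove [oatu] add [ghikj,refmv,wjg] -> 9 lines: wdatn rkbu ghikj refmv wjg axm sed ymlx iug
Hunk 2: at line 3 remove [wjg] add [hwiwe] -> 9 lines: wdatn rkbu ghikj refmv hwiwe axm sed ymlx iug
Hunk 3: at line 6 remove [sed,ymlx] add [cbl] -> 8 lines: wdatn rkbu ghikj refmv hwiwe axm cbl iug
Hunk 4: at line 3 remove [hwiwe,axm] add [oxlrs] -> 7 lines: wdatn rkbu ghikj refmv oxlrs cbl iug
Hunk 5: at line 2 remove [refmv] add [bwqn] -> 7 lines: wdatn rkbu ghikj bwqn oxlrs cbl iug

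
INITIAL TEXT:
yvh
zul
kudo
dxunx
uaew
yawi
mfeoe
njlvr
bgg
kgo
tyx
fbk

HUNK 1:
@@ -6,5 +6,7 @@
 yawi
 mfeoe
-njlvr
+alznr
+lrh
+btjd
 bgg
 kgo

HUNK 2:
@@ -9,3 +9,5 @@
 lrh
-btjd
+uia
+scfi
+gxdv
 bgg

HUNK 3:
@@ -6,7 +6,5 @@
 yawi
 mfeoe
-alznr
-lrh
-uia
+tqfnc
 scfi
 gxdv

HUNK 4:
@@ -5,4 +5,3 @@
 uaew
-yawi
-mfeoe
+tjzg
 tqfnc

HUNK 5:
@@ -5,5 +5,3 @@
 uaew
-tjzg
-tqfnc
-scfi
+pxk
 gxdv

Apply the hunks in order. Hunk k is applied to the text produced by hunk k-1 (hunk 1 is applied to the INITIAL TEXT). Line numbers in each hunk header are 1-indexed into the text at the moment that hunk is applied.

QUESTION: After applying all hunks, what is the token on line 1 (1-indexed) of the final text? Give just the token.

Answer: yvh

Derivation:
Hunk 1: at line 6 remove [njlvr] add [alznr,lrh,btjd] -> 14 lines: yvh zul kudo dxunx uaew yawi mfeoe alznr lrh btjd bgg kgo tyx fbk
Hunk 2: at line 9 remove [btjd] add [uia,scfi,gxdv] -> 16 lines: yvh zul kudo dxunx uaew yawi mfeoe alznr lrh uia scfi gxdv bgg kgo tyx fbk
Hunk 3: at line 6 remove [alznr,lrh,uia] add [tqfnc] -> 14 lines: yvh zul kudo dxunx uaew yawi mfeoe tqfnc scfi gxdv bgg kgo tyx fbk
Hunk 4: at line 5 remove [yawi,mfeoe] add [tjzg] -> 13 lines: yvh zul kudo dxunx uaew tjzg tqfnc scfi gxdv bgg kgo tyx fbk
Hunk 5: at line 5 remove [tjzg,tqfnc,scfi] add [pxk] -> 11 lines: yvh zul kudo dxunx uaew pxk gxdv bgg kgo tyx fbk
Final line 1: yvh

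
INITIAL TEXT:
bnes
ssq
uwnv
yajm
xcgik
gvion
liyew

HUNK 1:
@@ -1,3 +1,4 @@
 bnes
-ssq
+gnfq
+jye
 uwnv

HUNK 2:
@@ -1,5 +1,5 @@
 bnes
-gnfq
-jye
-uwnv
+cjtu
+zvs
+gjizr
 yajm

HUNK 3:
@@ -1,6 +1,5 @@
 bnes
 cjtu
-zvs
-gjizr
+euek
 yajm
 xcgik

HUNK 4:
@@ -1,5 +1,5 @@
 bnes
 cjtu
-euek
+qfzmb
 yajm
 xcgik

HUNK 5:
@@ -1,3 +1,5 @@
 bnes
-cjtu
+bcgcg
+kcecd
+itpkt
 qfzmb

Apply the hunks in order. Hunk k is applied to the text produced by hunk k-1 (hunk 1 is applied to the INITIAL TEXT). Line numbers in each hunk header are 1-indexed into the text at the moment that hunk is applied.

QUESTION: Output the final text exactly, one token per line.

Hunk 1: at line 1 remove [ssq] add [gnfq,jye] -> 8 lines: bnes gnfq jye uwnv yajm xcgik gvion liyew
Hunk 2: at line 1 remove [gnfq,jye,uwnv] add [cjtu,zvs,gjizr] -> 8 lines: bnes cjtu zvs gjizr yajm xcgik gvion liyew
Hunk 3: at line 1 remove [zvs,gjizr] add [euek] -> 7 lines: bnes cjtu euek yajm xcgik gvion liyew
Hunk 4: at line 1 remove [euek] add [qfzmb] -> 7 lines: bnes cjtu qfzmb yajm xcgik gvion liyew
Hunk 5: at line 1 remove [cjtu] add [bcgcg,kcecd,itpkt] -> 9 lines: bnes bcgcg kcecd itpkt qfzmb yajm xcgik gvion liyew

Answer: bnes
bcgcg
kcecd
itpkt
qfzmb
yajm
xcgik
gvion
liyew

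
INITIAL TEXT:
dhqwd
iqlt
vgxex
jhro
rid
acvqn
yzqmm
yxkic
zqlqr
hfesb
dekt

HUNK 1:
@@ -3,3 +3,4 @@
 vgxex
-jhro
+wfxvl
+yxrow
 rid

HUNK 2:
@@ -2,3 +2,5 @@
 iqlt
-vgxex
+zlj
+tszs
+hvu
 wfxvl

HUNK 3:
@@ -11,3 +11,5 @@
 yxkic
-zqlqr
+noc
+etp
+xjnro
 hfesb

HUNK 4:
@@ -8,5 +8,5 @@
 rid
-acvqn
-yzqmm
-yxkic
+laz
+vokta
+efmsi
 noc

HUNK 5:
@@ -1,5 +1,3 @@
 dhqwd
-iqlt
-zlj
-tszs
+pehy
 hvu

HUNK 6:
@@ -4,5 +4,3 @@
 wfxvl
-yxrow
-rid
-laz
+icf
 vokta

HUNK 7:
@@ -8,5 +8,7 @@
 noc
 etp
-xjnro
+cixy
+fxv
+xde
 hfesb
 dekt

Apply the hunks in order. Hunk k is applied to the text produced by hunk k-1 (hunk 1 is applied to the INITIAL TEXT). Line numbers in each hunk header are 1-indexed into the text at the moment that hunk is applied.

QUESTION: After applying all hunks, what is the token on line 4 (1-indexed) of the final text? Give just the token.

Answer: wfxvl

Derivation:
Hunk 1: at line 3 remove [jhro] add [wfxvl,yxrow] -> 12 lines: dhqwd iqlt vgxex wfxvl yxrow rid acvqn yzqmm yxkic zqlqr hfesb dekt
Hunk 2: at line 2 remove [vgxex] add [zlj,tszs,hvu] -> 14 lines: dhqwd iqlt zlj tszs hvu wfxvl yxrow rid acvqn yzqmm yxkic zqlqr hfesb dekt
Hunk 3: at line 11 remove [zqlqr] add [noc,etp,xjnro] -> 16 lines: dhqwd iqlt zlj tszs hvu wfxvl yxrow rid acvqn yzqmm yxkic noc etp xjnro hfesb dekt
Hunk 4: at line 8 remove [acvqn,yzqmm,yxkic] add [laz,vokta,efmsi] -> 16 lines: dhqwd iqlt zlj tszs hvu wfxvl yxrow rid laz vokta efmsi noc etp xjnro hfesb dekt
Hunk 5: at line 1 remove [iqlt,zlj,tszs] add [pehy] -> 14 lines: dhqwd pehy hvu wfxvl yxrow rid laz vokta efmsi noc etp xjnro hfesb dekt
Hunk 6: at line 4 remove [yxrow,rid,laz] add [icf] -> 12 lines: dhqwd pehy hvu wfxvl icf vokta efmsi noc etp xjnro hfesb dekt
Hunk 7: at line 8 remove [xjnro] add [cixy,fxv,xde] -> 14 lines: dhqwd pehy hvu wfxvl icf vokta efmsi noc etp cixy fxv xde hfesb dekt
Final line 4: wfxvl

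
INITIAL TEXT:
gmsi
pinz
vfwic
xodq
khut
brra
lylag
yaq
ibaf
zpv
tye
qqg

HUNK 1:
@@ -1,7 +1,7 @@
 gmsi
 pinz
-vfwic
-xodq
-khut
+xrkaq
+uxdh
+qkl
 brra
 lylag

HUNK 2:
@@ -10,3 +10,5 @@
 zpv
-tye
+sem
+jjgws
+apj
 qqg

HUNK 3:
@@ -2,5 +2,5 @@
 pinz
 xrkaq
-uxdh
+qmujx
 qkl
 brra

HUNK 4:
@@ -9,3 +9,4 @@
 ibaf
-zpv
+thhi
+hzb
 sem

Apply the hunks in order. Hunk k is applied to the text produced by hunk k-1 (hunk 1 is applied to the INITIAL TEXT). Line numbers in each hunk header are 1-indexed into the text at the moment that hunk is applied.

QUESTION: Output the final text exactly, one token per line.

Hunk 1: at line 1 remove [vfwic,xodq,khut] add [xrkaq,uxdh,qkl] -> 12 lines: gmsi pinz xrkaq uxdh qkl brra lylag yaq ibaf zpv tye qqg
Hunk 2: at line 10 remove [tye] add [sem,jjgws,apj] -> 14 lines: gmsi pinz xrkaq uxdh qkl brra lylag yaq ibaf zpv sem jjgws apj qqg
Hunk 3: at line 2 remove [uxdh] add [qmujx] -> 14 lines: gmsi pinz xrkaq qmujx qkl brra lylag yaq ibaf zpv sem jjgws apj qqg
Hunk 4: at line 9 remove [zpv] add [thhi,hzb] -> 15 lines: gmsi pinz xrkaq qmujx qkl brra lylag yaq ibaf thhi hzb sem jjgws apj qqg

Answer: gmsi
pinz
xrkaq
qmujx
qkl
brra
lylag
yaq
ibaf
thhi
hzb
sem
jjgws
apj
qqg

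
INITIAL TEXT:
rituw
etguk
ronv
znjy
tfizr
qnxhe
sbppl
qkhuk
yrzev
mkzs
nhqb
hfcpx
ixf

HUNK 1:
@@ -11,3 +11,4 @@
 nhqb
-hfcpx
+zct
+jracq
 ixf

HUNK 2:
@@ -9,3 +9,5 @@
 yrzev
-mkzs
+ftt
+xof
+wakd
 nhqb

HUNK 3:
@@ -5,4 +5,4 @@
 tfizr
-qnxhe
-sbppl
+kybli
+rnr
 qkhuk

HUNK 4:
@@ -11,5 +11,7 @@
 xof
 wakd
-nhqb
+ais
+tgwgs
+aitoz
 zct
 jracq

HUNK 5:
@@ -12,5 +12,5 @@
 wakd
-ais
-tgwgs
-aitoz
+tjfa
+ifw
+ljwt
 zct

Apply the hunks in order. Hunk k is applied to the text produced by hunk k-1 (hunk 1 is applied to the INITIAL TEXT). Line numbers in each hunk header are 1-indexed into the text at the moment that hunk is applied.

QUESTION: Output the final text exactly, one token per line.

Hunk 1: at line 11 remove [hfcpx] add [zct,jracq] -> 14 lines: rituw etguk ronv znjy tfizr qnxhe sbppl qkhuk yrzev mkzs nhqb zct jracq ixf
Hunk 2: at line 9 remove [mkzs] add [ftt,xof,wakd] -> 16 lines: rituw etguk ronv znjy tfizr qnxhe sbppl qkhuk yrzev ftt xof wakd nhqb zct jracq ixf
Hunk 3: at line 5 remove [qnxhe,sbppl] add [kybli,rnr] -> 16 lines: rituw etguk ronv znjy tfizr kybli rnr qkhuk yrzev ftt xof wakd nhqb zct jracq ixf
Hunk 4: at line 11 remove [nhqb] add [ais,tgwgs,aitoz] -> 18 lines: rituw etguk ronv znjy tfizr kybli rnr qkhuk yrzev ftt xof wakd ais tgwgs aitoz zct jracq ixf
Hunk 5: at line 12 remove [ais,tgwgs,aitoz] add [tjfa,ifw,ljwt] -> 18 lines: rituw etguk ronv znjy tfizr kybli rnr qkhuk yrzev ftt xof wakd tjfa ifw ljwt zct jracq ixf

Answer: rituw
etguk
ronv
znjy
tfizr
kybli
rnr
qkhuk
yrzev
ftt
xof
wakd
tjfa
ifw
ljwt
zct
jracq
ixf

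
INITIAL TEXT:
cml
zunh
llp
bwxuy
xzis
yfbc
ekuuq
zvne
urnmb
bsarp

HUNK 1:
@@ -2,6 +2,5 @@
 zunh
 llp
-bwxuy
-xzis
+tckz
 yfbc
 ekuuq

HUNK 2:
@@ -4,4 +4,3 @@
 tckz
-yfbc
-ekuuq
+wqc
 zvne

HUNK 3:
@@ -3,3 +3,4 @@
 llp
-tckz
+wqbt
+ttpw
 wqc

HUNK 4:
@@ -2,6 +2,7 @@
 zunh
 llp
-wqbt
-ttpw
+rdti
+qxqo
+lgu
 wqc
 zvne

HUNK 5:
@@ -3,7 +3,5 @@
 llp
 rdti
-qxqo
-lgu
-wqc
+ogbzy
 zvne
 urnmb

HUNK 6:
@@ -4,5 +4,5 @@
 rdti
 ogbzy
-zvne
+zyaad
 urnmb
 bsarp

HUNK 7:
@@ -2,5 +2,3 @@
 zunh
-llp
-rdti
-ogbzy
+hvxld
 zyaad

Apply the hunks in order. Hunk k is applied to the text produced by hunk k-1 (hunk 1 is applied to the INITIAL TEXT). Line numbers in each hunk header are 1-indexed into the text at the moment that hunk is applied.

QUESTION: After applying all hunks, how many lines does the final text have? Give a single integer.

Answer: 6

Derivation:
Hunk 1: at line 2 remove [bwxuy,xzis] add [tckz] -> 9 lines: cml zunh llp tckz yfbc ekuuq zvne urnmb bsarp
Hunk 2: at line 4 remove [yfbc,ekuuq] add [wqc] -> 8 lines: cml zunh llp tckz wqc zvne urnmb bsarp
Hunk 3: at line 3 remove [tckz] add [wqbt,ttpw] -> 9 lines: cml zunh llp wqbt ttpw wqc zvne urnmb bsarp
Hunk 4: at line 2 remove [wqbt,ttpw] add [rdti,qxqo,lgu] -> 10 lines: cml zunh llp rdti qxqo lgu wqc zvne urnmb bsarp
Hunk 5: at line 3 remove [qxqo,lgu,wqc] add [ogbzy] -> 8 lines: cml zunh llp rdti ogbzy zvne urnmb bsarp
Hunk 6: at line 4 remove [zvne] add [zyaad] -> 8 lines: cml zunh llp rdti ogbzy zyaad urnmb bsarp
Hunk 7: at line 2 remove [llp,rdti,ogbzy] add [hvxld] -> 6 lines: cml zunh hvxld zyaad urnmb bsarp
Final line count: 6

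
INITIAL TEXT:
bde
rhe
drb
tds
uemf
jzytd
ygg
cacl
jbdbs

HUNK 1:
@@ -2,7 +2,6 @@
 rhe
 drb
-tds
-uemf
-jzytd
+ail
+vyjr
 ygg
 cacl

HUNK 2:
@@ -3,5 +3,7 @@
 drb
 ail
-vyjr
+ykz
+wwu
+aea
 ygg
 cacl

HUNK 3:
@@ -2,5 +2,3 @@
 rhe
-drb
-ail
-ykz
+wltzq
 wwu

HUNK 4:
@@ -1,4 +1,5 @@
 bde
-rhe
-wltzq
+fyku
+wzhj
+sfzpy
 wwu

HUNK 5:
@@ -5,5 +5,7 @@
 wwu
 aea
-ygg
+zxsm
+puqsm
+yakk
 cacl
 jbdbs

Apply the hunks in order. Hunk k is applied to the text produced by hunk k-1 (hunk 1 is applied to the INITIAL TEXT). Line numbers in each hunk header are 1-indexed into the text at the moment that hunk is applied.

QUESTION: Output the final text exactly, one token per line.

Hunk 1: at line 2 remove [tds,uemf,jzytd] add [ail,vyjr] -> 8 lines: bde rhe drb ail vyjr ygg cacl jbdbs
Hunk 2: at line 3 remove [vyjr] add [ykz,wwu,aea] -> 10 lines: bde rhe drb ail ykz wwu aea ygg cacl jbdbs
Hunk 3: at line 2 remove [drb,ail,ykz] add [wltzq] -> 8 lines: bde rhe wltzq wwu aea ygg cacl jbdbs
Hunk 4: at line 1 remove [rhe,wltzq] add [fyku,wzhj,sfzpy] -> 9 lines: bde fyku wzhj sfzpy wwu aea ygg cacl jbdbs
Hunk 5: at line 5 remove [ygg] add [zxsm,puqsm,yakk] -> 11 lines: bde fyku wzhj sfzpy wwu aea zxsm puqsm yakk cacl jbdbs

Answer: bde
fyku
wzhj
sfzpy
wwu
aea
zxsm
puqsm
yakk
cacl
jbdbs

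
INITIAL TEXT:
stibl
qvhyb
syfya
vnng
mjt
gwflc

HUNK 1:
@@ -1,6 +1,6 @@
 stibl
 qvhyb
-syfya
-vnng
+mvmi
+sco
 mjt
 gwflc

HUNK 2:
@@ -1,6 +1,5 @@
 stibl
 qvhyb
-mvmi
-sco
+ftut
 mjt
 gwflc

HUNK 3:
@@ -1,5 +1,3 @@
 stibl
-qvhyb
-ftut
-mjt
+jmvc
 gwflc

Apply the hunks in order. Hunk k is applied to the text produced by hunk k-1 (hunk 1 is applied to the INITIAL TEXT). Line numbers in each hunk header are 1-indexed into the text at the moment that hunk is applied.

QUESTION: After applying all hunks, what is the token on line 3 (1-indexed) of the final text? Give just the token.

Answer: gwflc

Derivation:
Hunk 1: at line 1 remove [syfya,vnng] add [mvmi,sco] -> 6 lines: stibl qvhyb mvmi sco mjt gwflc
Hunk 2: at line 1 remove [mvmi,sco] add [ftut] -> 5 lines: stibl qvhyb ftut mjt gwflc
Hunk 3: at line 1 remove [qvhyb,ftut,mjt] add [jmvc] -> 3 lines: stibl jmvc gwflc
Final line 3: gwflc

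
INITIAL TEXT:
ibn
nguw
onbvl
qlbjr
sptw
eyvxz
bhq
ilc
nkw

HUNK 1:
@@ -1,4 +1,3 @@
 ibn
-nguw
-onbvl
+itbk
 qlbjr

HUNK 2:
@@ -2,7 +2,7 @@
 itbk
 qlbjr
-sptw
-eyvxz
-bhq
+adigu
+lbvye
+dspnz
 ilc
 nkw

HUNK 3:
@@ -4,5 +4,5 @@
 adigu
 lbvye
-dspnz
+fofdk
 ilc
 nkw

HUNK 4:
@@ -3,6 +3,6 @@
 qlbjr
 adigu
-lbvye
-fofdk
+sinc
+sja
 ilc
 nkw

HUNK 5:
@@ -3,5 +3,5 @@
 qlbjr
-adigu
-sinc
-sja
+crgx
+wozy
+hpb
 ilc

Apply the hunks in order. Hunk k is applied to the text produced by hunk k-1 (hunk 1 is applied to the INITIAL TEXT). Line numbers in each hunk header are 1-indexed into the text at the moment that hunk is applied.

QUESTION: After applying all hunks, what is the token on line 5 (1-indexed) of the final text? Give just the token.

Answer: wozy

Derivation:
Hunk 1: at line 1 remove [nguw,onbvl] add [itbk] -> 8 lines: ibn itbk qlbjr sptw eyvxz bhq ilc nkw
Hunk 2: at line 2 remove [sptw,eyvxz,bhq] add [adigu,lbvye,dspnz] -> 8 lines: ibn itbk qlbjr adigu lbvye dspnz ilc nkw
Hunk 3: at line 4 remove [dspnz] add [fofdk] -> 8 lines: ibn itbk qlbjr adigu lbvye fofdk ilc nkw
Hunk 4: at line 3 remove [lbvye,fofdk] add [sinc,sja] -> 8 lines: ibn itbk qlbjr adigu sinc sja ilc nkw
Hunk 5: at line 3 remove [adigu,sinc,sja] add [crgx,wozy,hpb] -> 8 lines: ibn itbk qlbjr crgx wozy hpb ilc nkw
Final line 5: wozy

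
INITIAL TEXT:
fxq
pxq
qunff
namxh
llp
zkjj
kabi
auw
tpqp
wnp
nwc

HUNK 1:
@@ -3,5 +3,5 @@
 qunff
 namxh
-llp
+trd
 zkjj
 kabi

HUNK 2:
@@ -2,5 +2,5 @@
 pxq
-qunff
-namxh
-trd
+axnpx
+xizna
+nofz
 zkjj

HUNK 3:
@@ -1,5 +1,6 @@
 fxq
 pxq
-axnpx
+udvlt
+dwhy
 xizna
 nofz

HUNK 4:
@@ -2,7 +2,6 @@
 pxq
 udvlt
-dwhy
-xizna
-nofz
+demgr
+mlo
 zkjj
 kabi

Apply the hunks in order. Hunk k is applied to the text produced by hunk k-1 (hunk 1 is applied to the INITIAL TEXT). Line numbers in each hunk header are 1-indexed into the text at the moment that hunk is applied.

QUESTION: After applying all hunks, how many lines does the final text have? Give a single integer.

Hunk 1: at line 3 remove [llp] add [trd] -> 11 lines: fxq pxq qunff namxh trd zkjj kabi auw tpqp wnp nwc
Hunk 2: at line 2 remove [qunff,namxh,trd] add [axnpx,xizna,nofz] -> 11 lines: fxq pxq axnpx xizna nofz zkjj kabi auw tpqp wnp nwc
Hunk 3: at line 1 remove [axnpx] add [udvlt,dwhy] -> 12 lines: fxq pxq udvlt dwhy xizna nofz zkjj kabi auw tpqp wnp nwc
Hunk 4: at line 2 remove [dwhy,xizna,nofz] add [demgr,mlo] -> 11 lines: fxq pxq udvlt demgr mlo zkjj kabi auw tpqp wnp nwc
Final line count: 11

Answer: 11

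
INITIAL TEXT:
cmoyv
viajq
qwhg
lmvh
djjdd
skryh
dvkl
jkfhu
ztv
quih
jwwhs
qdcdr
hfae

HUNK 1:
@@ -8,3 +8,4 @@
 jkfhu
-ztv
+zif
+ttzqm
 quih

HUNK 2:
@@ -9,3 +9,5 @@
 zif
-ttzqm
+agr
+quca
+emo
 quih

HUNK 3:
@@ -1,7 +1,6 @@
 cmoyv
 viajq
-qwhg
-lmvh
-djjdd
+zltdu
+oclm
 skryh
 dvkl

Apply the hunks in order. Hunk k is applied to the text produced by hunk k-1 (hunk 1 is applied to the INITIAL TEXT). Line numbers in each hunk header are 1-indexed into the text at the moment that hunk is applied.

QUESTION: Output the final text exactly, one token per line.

Hunk 1: at line 8 remove [ztv] add [zif,ttzqm] -> 14 lines: cmoyv viajq qwhg lmvh djjdd skryh dvkl jkfhu zif ttzqm quih jwwhs qdcdr hfae
Hunk 2: at line 9 remove [ttzqm] add [agr,quca,emo] -> 16 lines: cmoyv viajq qwhg lmvh djjdd skryh dvkl jkfhu zif agr quca emo quih jwwhs qdcdr hfae
Hunk 3: at line 1 remove [qwhg,lmvh,djjdd] add [zltdu,oclm] -> 15 lines: cmoyv viajq zltdu oclm skryh dvkl jkfhu zif agr quca emo quih jwwhs qdcdr hfae

Answer: cmoyv
viajq
zltdu
oclm
skryh
dvkl
jkfhu
zif
agr
quca
emo
quih
jwwhs
qdcdr
hfae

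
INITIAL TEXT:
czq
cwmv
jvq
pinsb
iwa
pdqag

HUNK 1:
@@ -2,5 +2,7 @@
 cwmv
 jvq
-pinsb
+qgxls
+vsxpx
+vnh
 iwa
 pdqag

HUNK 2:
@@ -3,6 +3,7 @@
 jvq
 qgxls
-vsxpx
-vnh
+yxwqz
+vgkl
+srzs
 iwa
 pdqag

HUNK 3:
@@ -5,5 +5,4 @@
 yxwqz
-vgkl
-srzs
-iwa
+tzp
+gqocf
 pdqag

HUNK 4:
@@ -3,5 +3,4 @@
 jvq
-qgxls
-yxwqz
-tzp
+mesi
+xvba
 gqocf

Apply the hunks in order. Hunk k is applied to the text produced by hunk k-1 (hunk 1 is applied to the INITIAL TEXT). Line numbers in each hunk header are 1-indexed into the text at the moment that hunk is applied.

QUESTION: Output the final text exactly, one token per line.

Hunk 1: at line 2 remove [pinsb] add [qgxls,vsxpx,vnh] -> 8 lines: czq cwmv jvq qgxls vsxpx vnh iwa pdqag
Hunk 2: at line 3 remove [vsxpx,vnh] add [yxwqz,vgkl,srzs] -> 9 lines: czq cwmv jvq qgxls yxwqz vgkl srzs iwa pdqag
Hunk 3: at line 5 remove [vgkl,srzs,iwa] add [tzp,gqocf] -> 8 lines: czq cwmv jvq qgxls yxwqz tzp gqocf pdqag
Hunk 4: at line 3 remove [qgxls,yxwqz,tzp] add [mesi,xvba] -> 7 lines: czq cwmv jvq mesi xvba gqocf pdqag

Answer: czq
cwmv
jvq
mesi
xvba
gqocf
pdqag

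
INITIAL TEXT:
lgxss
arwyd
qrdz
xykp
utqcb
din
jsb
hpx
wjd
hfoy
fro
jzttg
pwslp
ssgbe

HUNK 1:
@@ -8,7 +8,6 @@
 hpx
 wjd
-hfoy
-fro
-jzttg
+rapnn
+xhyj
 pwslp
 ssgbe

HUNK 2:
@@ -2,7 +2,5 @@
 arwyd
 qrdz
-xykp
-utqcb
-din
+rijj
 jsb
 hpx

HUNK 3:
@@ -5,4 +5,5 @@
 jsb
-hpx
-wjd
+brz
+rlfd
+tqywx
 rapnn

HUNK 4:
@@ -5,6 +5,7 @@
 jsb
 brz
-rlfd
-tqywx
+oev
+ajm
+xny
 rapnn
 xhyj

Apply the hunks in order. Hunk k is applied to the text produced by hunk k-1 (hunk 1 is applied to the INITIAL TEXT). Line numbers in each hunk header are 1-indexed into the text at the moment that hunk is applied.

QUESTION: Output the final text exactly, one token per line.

Answer: lgxss
arwyd
qrdz
rijj
jsb
brz
oev
ajm
xny
rapnn
xhyj
pwslp
ssgbe

Derivation:
Hunk 1: at line 8 remove [hfoy,fro,jzttg] add [rapnn,xhyj] -> 13 lines: lgxss arwyd qrdz xykp utqcb din jsb hpx wjd rapnn xhyj pwslp ssgbe
Hunk 2: at line 2 remove [xykp,utqcb,din] add [rijj] -> 11 lines: lgxss arwyd qrdz rijj jsb hpx wjd rapnn xhyj pwslp ssgbe
Hunk 3: at line 5 remove [hpx,wjd] add [brz,rlfd,tqywx] -> 12 lines: lgxss arwyd qrdz rijj jsb brz rlfd tqywx rapnn xhyj pwslp ssgbe
Hunk 4: at line 5 remove [rlfd,tqywx] add [oev,ajm,xny] -> 13 lines: lgxss arwyd qrdz rijj jsb brz oev ajm xny rapnn xhyj pwslp ssgbe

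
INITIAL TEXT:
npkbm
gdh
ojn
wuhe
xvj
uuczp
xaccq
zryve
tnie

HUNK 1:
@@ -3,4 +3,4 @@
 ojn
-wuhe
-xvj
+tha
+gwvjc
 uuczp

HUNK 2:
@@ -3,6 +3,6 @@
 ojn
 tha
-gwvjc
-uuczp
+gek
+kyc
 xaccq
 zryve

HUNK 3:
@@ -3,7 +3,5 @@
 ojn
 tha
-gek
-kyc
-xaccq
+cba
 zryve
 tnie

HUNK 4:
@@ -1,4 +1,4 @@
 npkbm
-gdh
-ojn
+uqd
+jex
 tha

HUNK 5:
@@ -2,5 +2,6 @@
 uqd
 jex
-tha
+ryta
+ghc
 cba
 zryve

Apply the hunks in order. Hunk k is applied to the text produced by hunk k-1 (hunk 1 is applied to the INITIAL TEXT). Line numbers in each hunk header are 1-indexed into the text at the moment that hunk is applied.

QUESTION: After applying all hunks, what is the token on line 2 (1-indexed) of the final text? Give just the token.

Answer: uqd

Derivation:
Hunk 1: at line 3 remove [wuhe,xvj] add [tha,gwvjc] -> 9 lines: npkbm gdh ojn tha gwvjc uuczp xaccq zryve tnie
Hunk 2: at line 3 remove [gwvjc,uuczp] add [gek,kyc] -> 9 lines: npkbm gdh ojn tha gek kyc xaccq zryve tnie
Hunk 3: at line 3 remove [gek,kyc,xaccq] add [cba] -> 7 lines: npkbm gdh ojn tha cba zryve tnie
Hunk 4: at line 1 remove [gdh,ojn] add [uqd,jex] -> 7 lines: npkbm uqd jex tha cba zryve tnie
Hunk 5: at line 2 remove [tha] add [ryta,ghc] -> 8 lines: npkbm uqd jex ryta ghc cba zryve tnie
Final line 2: uqd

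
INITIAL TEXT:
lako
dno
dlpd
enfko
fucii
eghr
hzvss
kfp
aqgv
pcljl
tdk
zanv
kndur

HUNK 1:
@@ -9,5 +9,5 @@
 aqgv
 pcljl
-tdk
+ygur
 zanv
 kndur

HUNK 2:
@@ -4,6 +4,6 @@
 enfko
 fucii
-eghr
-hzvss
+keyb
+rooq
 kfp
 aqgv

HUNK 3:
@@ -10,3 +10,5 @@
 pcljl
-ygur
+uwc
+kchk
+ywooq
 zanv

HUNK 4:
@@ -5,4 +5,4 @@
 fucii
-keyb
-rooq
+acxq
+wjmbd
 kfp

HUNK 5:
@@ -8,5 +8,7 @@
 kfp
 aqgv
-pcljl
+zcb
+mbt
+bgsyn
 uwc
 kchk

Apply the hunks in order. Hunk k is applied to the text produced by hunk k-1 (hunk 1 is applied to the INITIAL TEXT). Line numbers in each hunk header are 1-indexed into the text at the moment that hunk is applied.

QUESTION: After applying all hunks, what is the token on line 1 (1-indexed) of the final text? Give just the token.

Hunk 1: at line 9 remove [tdk] add [ygur] -> 13 lines: lako dno dlpd enfko fucii eghr hzvss kfp aqgv pcljl ygur zanv kndur
Hunk 2: at line 4 remove [eghr,hzvss] add [keyb,rooq] -> 13 lines: lako dno dlpd enfko fucii keyb rooq kfp aqgv pcljl ygur zanv kndur
Hunk 3: at line 10 remove [ygur] add [uwc,kchk,ywooq] -> 15 lines: lako dno dlpd enfko fucii keyb rooq kfp aqgv pcljl uwc kchk ywooq zanv kndur
Hunk 4: at line 5 remove [keyb,rooq] add [acxq,wjmbd] -> 15 lines: lako dno dlpd enfko fucii acxq wjmbd kfp aqgv pcljl uwc kchk ywooq zanv kndur
Hunk 5: at line 8 remove [pcljl] add [zcb,mbt,bgsyn] -> 17 lines: lako dno dlpd enfko fucii acxq wjmbd kfp aqgv zcb mbt bgsyn uwc kchk ywooq zanv kndur
Final line 1: lako

Answer: lako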